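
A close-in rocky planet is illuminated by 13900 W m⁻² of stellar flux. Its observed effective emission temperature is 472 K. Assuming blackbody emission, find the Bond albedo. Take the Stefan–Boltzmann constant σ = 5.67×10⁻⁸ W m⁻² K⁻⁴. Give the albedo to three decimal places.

0.190

Energy balance: S(1−α)/4 = σT⁴, so 1−α = 4σT⁴/S.
4σT⁴ = 4·5.67×10⁻⁸·(472)⁴ = 11260 W m⁻².
1−α = 11260/13900 = 0.8098, so α = 0.1902.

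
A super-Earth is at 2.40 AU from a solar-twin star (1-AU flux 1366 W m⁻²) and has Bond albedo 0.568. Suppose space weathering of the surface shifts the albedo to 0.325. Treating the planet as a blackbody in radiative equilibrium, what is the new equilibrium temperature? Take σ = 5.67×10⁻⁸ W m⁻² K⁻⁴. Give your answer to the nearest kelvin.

Irradiance scales as 1/d², so S = 1366 W m⁻² × (1/2.40)² = 237.2 W m⁻².
T₂ = [S(1−α₂)/(4σ)]^(1/4) = [237.2·0.675/(4σ)]^(1/4) = 163.0 K.

163 kelvin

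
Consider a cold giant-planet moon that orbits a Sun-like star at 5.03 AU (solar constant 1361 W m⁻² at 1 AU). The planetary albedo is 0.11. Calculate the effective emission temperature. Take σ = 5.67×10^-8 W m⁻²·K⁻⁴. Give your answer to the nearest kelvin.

121 K

Irradiance scales as 1/d², so S = 1361 W m⁻² × (1/5.03)² = 53.79 W m⁻².
Absorbed flux (global mean): S(1−α)/4 = 53.79·0.89/4 = 11.97 W m⁻².
Balancing against σT⁴: T = (11.97/5.67×10⁻⁸)^(1/4) = 120.5 K.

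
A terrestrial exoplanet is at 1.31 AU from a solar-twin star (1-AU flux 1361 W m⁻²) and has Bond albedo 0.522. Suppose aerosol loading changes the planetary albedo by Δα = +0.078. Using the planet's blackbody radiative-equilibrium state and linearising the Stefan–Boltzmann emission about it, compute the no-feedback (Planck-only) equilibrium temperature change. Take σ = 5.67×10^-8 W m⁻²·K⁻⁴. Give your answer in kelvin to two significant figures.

-8.2 K

Irradiance scales as 1/d², so S = 1361 W m⁻² × (1/1.31)² = 793.1 W m⁻².
Reference equilibrium: T_e = [S(1−α)/(4σ)]^(1/4) = 202.2 K.
The change in absorbed flux is Δ[S(1−α)/4] = −SΔα/4 = -15.47 W m⁻².
Planck response: λ_P = 4σT_e³ = 4·5.67×10⁻⁸·(202.2)³ = 1.875 W m⁻²/K.
ΔT₀ = ΔF/λ_P = -15.47/1.875 = -8.25 K.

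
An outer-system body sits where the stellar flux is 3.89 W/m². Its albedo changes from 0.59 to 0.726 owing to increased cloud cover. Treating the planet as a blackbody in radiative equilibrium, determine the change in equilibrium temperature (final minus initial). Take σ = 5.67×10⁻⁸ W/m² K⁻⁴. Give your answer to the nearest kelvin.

Initial: T₁ = [S(1−0.59)/(4σ)]^(1/4) = 51.50 K.
After:  T₂ = [3.890·0.274/(4σ)]^(1/4) = 46.56 K.
Change: 46.56 − 51.50 = -4.936 K.

-5 kelvin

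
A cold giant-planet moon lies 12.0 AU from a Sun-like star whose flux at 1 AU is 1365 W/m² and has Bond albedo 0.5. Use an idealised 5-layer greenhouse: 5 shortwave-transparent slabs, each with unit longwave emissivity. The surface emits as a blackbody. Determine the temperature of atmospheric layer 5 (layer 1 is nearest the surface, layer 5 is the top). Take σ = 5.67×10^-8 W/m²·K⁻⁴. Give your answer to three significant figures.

67.6 kelvin

By the inverse-square law, S = 1365/12.0² = 9.479 W/m².
OLR = S(1−α)/4 = 1.185 W/m²; the top layer radiates at T_e = 67.61 K.
The net upward flux σT_e⁴ is constant between every pair of levels, so T_k⁴ = (N+1−k)T_e⁴.
With k = 5: T_5 = (5+1−5)^¼·67.61 K = 67.61 K.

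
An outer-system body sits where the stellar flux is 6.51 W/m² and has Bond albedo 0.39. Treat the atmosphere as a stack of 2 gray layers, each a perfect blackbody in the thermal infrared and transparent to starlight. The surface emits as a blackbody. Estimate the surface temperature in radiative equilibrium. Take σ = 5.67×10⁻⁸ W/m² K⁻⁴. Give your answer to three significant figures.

85.1 kelvin

The effective emission temperature is T_e = [S(1−α)/(4σ)]^¼ = 64.69 K.
Layer-by-layer balance gives σT_s⁴ = (N+1)σT_e⁴, so T_s = 3^¼·64.69 = 85.13 K.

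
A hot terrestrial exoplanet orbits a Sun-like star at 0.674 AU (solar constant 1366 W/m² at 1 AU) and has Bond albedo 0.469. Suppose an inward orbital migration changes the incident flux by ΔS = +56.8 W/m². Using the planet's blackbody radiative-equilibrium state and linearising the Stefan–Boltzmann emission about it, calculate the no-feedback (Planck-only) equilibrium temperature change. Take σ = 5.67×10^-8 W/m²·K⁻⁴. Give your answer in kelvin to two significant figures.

1.4 K

Irradiance scales as 1/d², so S = 1366 W/m² × (1/0.674)² = 3007 W/m².
Reference equilibrium: T_e = [S(1−α)/(4σ)]^(1/4) = 289.7 K.
TOA radiative forcing: ΔF = (1−α)ΔS/4 = 0.531·(+56.8)/4 = 7.540 W/m².
Planck response: λ_P = 4σT_e³ = 4·5.67×10⁻⁸·(289.7)³ = 5.512 W/m²/K.
So ΔT₀ = 7.540/5.512 = 1.37 K.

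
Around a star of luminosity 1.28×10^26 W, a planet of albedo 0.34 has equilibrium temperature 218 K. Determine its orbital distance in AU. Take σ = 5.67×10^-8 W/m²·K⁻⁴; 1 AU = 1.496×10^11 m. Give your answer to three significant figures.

Required flux: S = 4σT⁴/(1−α) = 776.1 W/m².
S = L/(4πd²) → d = √(L/4πS) = √(1.28×10^26/(4π·776.1)) = 1.146×10^11 m = 0.7658 AU.

0.766 AU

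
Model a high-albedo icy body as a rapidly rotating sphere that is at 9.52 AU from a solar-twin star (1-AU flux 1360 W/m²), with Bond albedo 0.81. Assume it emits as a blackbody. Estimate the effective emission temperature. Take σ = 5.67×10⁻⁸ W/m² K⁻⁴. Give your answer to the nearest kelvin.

60 K

Irradiance scales as 1/d², so S = 1360 W/m² × (1/9.52)² = 15.01 W/m².
Averaging over the sphere, the absorbed flux is S(1−α)/4 = 0.7128 W/m².
Set σT⁴ = 0.7128 → T = (0.7128/σ)^(1/4) = 59.54 K.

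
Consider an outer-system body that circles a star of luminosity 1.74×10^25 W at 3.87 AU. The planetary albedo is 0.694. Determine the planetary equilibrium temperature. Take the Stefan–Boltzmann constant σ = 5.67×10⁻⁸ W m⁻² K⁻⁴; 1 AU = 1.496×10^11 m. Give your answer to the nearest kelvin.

49 K

Orbital distance: d = 3.87 AU = 5.790×10^11 m.
S = L/(4πd²) = 4.131 W m⁻².
The planet absorbs (1−α)S over its disc πR² and re-emits over 4πR², so the mean absorbed flux is (1−0.694)·4.131/4 = 0.3160 W m⁻².
In equilibrium σT⁴ equals this, so T = 48.59 K.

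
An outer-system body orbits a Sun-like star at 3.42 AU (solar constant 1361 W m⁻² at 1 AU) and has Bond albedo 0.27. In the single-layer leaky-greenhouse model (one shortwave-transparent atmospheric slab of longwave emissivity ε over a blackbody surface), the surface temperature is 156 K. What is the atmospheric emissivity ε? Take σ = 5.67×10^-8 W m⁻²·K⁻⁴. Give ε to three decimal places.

Flux at the orbit: S = 1361/(3.42)² = 116.4 W m⁻².
Effective temperature: T_e = [S(1−α)/(4σ)]^(1/4) = 139.1 K.
T_s⁴ = T_e⁴·2/(2−ε) → ε = 2 − 2(T_e/T_s)⁴ = 2 − 2·(139.1/156)⁴ = 0.7352.

0.735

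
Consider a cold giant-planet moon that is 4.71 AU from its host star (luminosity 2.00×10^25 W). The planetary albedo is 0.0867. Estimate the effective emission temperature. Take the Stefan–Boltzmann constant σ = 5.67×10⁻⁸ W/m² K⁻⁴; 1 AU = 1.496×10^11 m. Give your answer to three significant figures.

59.9 K

d = 4.71 × 1.496×10^11 m = 7.046×10^11 m.
S = L/(4πd²) = 3.206 W/m².
Absorbed flux (global mean): S(1−α)/4 = 3.206·0.913/4 = 0.7319 W/m².
Set σT⁴ = 0.7319 → T = (0.7319/σ)^(1/4) = 59.94 K.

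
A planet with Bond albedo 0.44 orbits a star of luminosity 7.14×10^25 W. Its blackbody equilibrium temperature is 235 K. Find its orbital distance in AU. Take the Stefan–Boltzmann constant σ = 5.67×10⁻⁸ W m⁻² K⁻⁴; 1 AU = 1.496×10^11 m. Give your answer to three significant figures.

0.453 AU

Required flux: S = 4σT⁴/(1−α) = 1235 W m⁻².
From L = 4πd²S, d = √(7.14×10^25/(4π·1235)) = 6.782×10^10 m = 0.4534 AU.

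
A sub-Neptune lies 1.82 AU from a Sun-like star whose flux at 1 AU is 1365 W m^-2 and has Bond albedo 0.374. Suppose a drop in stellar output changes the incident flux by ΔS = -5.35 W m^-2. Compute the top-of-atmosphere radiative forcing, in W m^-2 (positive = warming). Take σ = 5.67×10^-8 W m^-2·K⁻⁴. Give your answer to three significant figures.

Flux at the orbit: S = 1365/(1.82)² = 412.1 W m^-2.
ΔF = Δ[S(1−α)]/4 = (1−0.374)·-5.35/4 = -0.8373 W m^-2.

-0.837 W m^-2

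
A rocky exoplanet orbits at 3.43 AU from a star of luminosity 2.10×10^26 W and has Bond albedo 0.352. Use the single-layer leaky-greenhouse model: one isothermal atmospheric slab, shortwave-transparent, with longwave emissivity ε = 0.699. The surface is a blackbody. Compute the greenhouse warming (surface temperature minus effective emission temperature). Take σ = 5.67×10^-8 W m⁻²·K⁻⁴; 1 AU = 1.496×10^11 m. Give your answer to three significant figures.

13.2 kelvin

d = 3.43 × 1.496×10^11 m = 5.131×10^11 m.
S = L/(4πd²) = 63.47 W m⁻².
The planet radiates to space at T_e = [S(1−α)/(4σ)]^(1/4) = 116.0 K.
Surface balance with a leaky layer gives σT_s⁴ = σT_e⁴·2/(2−ε), so T_s = T_e·[2/(2−0.699)]^(1/4) = 129.2 K.
The atmosphere warms the surface by 13.17 K.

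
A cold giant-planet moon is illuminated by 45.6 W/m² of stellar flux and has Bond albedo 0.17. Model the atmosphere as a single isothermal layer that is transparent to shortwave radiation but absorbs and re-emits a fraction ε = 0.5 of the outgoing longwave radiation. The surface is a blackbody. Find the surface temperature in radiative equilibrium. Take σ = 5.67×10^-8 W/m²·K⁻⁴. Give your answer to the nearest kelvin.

122 K

Effective emission temperature (TOA balance): σT_e⁴ = S(1−α)/4 = 9.462 W/m² → T_e = 113.7 K.
Surface balance with a leaky layer gives σT_s⁴ = σT_e⁴·2/(2−ε), so T_s = T_e·[2/(2−0.5)]^(1/4) = 122.1 K.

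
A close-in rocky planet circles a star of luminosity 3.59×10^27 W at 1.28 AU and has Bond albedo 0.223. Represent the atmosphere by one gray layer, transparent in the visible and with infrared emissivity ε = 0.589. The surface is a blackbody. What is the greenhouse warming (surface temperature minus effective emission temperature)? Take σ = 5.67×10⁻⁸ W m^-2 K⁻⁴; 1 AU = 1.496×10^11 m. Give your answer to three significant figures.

Orbital distance: d = 1.28 AU = 1.915×10^11 m.
Flux at the orbit: S = L/(4πd²) = 3.59×10^27/(4π·(1.91×10^11)²) = 7791 W m^-2.
The planet radiates to space at T_e = [S(1−α)/(4σ)]^(1/4) = 404.2 K.
For a single slab of emissivity ε, T_s⁴ = 2T_e⁴/(2−ε); thus T_s = 404.2·(1.417)^(1/4) = 441.0 K.
T_s − T_e = 441.0 − 404.2 = 36.83 K.

36.8 kelvin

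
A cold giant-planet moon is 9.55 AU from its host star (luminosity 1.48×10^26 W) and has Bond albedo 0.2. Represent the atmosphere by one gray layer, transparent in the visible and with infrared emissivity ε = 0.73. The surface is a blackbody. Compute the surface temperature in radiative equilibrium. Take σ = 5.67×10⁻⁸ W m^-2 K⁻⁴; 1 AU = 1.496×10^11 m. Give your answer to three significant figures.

Orbital distance: d = 9.55 AU = 1.429×10^12 m.
Spreading L over a sphere of radius d: S = 1.48×10^26/(4π·1.43×10^12²) = 5.770 W m^-2.
At the top of the atmosphere, σT_e⁴ = S(1−α)/4 = 1.154 W m^-2, giving T_e = 67.17 K.
Surface balance with a leaky layer gives σT_s⁴ = σT_e⁴·2/(2−ε), so T_s = T_e·[2/(2−0.73)]^(1/4) = 75.24 K.

75.2 K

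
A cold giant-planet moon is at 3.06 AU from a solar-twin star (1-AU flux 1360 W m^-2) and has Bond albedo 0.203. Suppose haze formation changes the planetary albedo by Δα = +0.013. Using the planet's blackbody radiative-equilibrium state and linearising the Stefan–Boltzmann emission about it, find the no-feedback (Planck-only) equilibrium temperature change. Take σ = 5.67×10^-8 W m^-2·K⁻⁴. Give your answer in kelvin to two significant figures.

Flux at the orbit: S = 1360/(3.06)² = 145.2 W m^-2.
Unperturbed T_e = [145.2·(1−0.203)/(4σ)]^¼ = 150.3 K.
The change in absorbed flux is Δ[S(1−α)/4] = −SΔα/4 = -0.4720 W m^-2.
Linearising σT⁴ gives d(σT⁴)/dT = 4σT_e³ = 0.7702 W m^-2 per K.
ΔT₀ = ΔF/λ_P = -0.4720/0.7702 = -0.613 K.

-0.61 K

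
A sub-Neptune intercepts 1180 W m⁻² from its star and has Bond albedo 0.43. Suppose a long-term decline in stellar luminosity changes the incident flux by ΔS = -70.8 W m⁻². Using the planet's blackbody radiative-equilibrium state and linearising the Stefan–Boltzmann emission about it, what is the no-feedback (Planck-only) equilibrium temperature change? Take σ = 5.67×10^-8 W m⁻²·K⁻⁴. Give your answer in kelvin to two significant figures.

Reference equilibrium: T_e = [S(1−α)/(4σ)]^(1/4) = 233.4 K.
ΔF = Δ[S(1−α)]/4 = (1−0.43)·-70.8/4 = -10.09 W m⁻².
Planck response: λ_P = 4σT_e³ = 4·5.67×10⁻⁸·(233.4)³ = 2.882 W m⁻²/K.
Hence the no-feedback warming is ΔF/(4σT_e³) = -3.50 K.

-3.5 kelvin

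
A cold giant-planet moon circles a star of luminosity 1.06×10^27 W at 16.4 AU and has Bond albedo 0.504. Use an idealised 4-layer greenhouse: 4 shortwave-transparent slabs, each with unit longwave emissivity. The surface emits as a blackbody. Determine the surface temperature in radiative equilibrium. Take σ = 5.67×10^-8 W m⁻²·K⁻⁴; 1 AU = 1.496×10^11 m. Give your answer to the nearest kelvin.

111 K

Orbital distance: d = 16.4 AU = 2.453×10^12 m.
S = L/(4πd²) = 14.01 W m⁻².
The effective emission temperature is T_e = [S(1−α)/(4σ)]^¼ = 74.40 K.
For an N-layer opaque stack, T_s⁴ = (N+1)T_e⁴, hence T_s = (5)^(1/4)×74.40 K = 111.3 K.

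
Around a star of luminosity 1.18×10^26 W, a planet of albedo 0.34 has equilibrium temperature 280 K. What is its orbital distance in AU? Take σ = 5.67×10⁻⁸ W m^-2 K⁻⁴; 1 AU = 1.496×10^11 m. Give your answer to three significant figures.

0.446 AU

The flux needed for this T is 4σT⁴/(1−0.34) = 2112 W m^-2.
From L = 4πd²S, d = √(1.18×10^26/(4π·2112)) = 6.668×10^10 m = 0.4457 AU.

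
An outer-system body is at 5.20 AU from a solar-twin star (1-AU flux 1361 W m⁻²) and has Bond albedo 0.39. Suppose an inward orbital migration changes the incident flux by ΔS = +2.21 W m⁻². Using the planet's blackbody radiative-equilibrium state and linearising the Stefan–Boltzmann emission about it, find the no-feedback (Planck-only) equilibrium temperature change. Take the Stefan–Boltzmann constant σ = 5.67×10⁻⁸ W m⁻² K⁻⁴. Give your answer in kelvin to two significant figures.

Flux at the orbit: S = 1361/(5.20)² = 50.33 W m⁻².
The baseline emission temperature is T_e = 107.9 K.
Only a fraction (1−α) is absorbed and it's spread over 4πR², so ΔF = (1−α)ΔS/4 = 0.3370 W m⁻².
Linearising σT⁴ gives d(σT⁴)/dT = 4σT_e³ = 0.2846 W m⁻² per K.
ΔT₀ = ΔF/λ_P = 0.3370/0.2846 = 1.18 K.

1.2 kelvin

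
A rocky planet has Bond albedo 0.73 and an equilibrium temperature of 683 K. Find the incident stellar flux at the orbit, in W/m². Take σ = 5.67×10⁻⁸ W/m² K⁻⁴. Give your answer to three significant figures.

From S(1−α)/4 = σT⁴: S = 4σT⁴/(1−α).
The emitted flux is σT⁴ = 12340 W/m².
So S = 4×12340/(1−0.73) = 1.828×10^5 W/m².

1.83×10^5 W/m²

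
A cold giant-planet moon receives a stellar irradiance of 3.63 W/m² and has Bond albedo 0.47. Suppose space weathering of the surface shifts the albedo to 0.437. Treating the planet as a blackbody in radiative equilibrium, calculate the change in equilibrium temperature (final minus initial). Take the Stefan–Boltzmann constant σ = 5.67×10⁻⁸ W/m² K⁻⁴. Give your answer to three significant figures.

0.821 kelvin

Initial: T₁ = [S(1−0.47)/(4σ)]^(1/4) = 53.97 K.
Final:   T₂ = [S(1−0.437)/(4σ)]^(1/4) = 54.79 K.
ΔT = T₂ − T₁ = 0.8211 K.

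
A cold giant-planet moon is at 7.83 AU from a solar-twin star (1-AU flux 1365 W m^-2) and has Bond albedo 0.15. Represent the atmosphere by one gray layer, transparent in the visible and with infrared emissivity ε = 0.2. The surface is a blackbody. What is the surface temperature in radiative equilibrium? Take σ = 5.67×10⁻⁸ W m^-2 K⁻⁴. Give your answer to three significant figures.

Flux at the orbit: S = 1365/(7.83)² = 22.26 W m^-2.
The planet radiates to space at T_e = [S(1−α)/(4σ)]^(1/4) = 95.58 K.
For a single slab of emissivity ε, T_s⁴ = 2T_e⁴/(2−ε); thus T_s = 95.58·(1.111)^(1/4) = 98.13 K.

98.1 K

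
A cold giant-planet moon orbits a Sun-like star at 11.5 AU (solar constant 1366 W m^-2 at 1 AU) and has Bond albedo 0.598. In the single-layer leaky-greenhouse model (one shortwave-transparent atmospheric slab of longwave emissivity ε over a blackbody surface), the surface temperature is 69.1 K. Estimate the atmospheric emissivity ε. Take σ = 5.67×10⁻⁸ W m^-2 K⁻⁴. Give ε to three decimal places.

0.394

Flux at the orbit: S = 1366/(11.5)² = 10.33 W m^-2.
TOA balance gives T_e = 65.41 K.
Since (2−ε)/2 = (T_e/T_s)⁴ = 0.8030, ε = 0.3940.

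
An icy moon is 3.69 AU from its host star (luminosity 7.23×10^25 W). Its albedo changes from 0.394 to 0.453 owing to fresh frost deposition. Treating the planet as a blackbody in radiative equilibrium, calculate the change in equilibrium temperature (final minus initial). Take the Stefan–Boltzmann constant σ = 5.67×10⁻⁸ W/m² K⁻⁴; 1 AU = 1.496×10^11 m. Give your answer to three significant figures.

Orbital distance: d = 3.69 AU = 5.520×10^11 m.
Flux at the orbit: S = L/(4πd²) = 7.23×10^25/(4π·(5.52×10^11)²) = 18.88 W/m².
With α = 0.394, T₁ = 84.28 K.
Final:   T₂ = [S(1−0.453)/(4σ)]^(1/4) = 82.15 K.
Change: 82.15 − 84.28 = -2.131 K.

-2.13 kelvin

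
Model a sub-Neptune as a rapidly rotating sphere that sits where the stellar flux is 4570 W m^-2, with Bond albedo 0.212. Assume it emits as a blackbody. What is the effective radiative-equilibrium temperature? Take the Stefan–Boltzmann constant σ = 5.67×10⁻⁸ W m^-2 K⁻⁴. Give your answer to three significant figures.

Absorbed flux (global mean): S(1−α)/4 = 4570·0.788/4 = 900.3 W m^-2.
In equilibrium σT⁴ equals this, so T = 355.0 K.

355 K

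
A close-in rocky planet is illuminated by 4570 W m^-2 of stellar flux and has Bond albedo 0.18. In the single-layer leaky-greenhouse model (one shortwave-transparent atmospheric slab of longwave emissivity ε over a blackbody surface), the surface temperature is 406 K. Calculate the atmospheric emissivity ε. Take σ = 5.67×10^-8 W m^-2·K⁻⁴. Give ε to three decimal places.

First, T_e = [4570·(1−0.18)/(4σ)]^(1/4) = 358.5 K.
Since (2−ε)/2 = (T_e/T_s)⁴ = 0.6081, ε = 0.7838.

0.784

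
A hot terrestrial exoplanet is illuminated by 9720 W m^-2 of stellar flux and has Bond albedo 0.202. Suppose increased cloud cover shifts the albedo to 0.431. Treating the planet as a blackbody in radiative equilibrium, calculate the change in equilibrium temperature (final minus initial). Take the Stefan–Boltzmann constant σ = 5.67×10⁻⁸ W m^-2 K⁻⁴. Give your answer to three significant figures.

-34.9 kelvin

Before: T₁ = [9720·0.798/(4σ)]^(1/4) = 430.0 K.
Final:   T₂ = [S(1−0.431)/(4σ)]^(1/4) = 395.2 K.
ΔT = T₂ − T₁ = -34.87 K.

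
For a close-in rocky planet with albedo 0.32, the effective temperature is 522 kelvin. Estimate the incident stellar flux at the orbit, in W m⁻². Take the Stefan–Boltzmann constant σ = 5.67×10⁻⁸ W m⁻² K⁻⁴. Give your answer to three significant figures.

24800 W m⁻²

Invert the energy balance for S: S = 4σT⁴/(1−α).
The emitted flux is σT⁴ = 4210 W m⁻².
S = 4·4210/0.68 = 24760 W m⁻².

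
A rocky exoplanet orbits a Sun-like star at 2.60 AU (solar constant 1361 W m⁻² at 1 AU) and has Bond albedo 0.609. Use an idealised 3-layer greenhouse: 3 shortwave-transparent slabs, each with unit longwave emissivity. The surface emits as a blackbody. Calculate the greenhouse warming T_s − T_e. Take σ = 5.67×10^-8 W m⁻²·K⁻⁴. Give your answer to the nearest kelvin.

Irradiance scales as 1/d², so S = 1361 W m⁻² × (1/2.60)² = 201.3 W m⁻².
The effective emission temperature is T_e = [S(1−α)/(4σ)]^¼ = 136.5 K.
Surface: T_s = (4)^¼·T_e = 193.0 K.
Warming: T_s − T_e = 56.54 K.

57 kelvin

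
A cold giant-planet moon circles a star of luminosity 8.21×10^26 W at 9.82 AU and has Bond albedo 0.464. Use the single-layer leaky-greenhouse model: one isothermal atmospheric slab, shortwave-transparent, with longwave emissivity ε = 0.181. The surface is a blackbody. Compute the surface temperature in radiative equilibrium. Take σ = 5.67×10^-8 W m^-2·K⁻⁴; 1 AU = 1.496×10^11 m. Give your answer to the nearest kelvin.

d = 9.82 × 1.496×10^11 m = 1.469×10^12 m.
S = L/(4πd²) = 30.27 W m^-2.
The planet radiates to space at T_e = [S(1−α)/(4σ)]^(1/4) = 91.97 K.
Surface balance with a leaky layer gives σT_s⁴ = σT_e⁴·2/(2−ε), so T_s = T_e·[2/(2−0.181)]^(1/4) = 94.18 K.

94 kelvin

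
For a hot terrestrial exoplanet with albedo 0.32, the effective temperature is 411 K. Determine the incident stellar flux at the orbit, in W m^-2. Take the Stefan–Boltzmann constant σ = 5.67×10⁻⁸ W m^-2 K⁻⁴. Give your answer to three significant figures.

9520 W m^-2

From S(1−α)/4 = σT⁴: S = 4σT⁴/(1−α).
σT⁴ = 5.67×10⁻⁸·(411)⁴ = 1618 W m^-2.
S = 4·1618/0.68 = 9517 W m^-2.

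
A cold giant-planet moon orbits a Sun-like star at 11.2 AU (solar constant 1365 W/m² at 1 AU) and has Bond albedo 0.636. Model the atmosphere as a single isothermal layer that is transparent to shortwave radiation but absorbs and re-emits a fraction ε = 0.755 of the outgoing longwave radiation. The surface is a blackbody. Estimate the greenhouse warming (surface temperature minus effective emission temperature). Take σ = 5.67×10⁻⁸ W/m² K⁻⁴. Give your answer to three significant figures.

8.13 kelvin

By the inverse-square law, S = 1365/11.2² = 10.88 W/m².
At the top of the atmosphere, σT_e⁴ = S(1−α)/4 = 0.9902 W/m², giving T_e = 64.65 K.
Surface balance with a leaky layer gives σT_s⁴ = σT_e⁴·2/(2−ε), so T_s = T_e·[2/(2−0.755)]^(1/4) = 72.78 K.
Greenhouse warming: T_s − T_e = 8.133 K.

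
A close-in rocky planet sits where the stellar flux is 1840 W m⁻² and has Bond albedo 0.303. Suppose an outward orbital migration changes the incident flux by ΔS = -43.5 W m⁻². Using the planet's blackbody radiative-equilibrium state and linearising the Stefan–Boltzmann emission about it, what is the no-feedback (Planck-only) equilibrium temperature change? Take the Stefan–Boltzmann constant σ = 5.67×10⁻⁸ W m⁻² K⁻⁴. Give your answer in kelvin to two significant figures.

-1.6 K

The baseline emission temperature is T_e = 274.2 K.
TOA radiative forcing: ΔF = (1−α)ΔS/4 = 0.697·(-43.5)/4 = -7.580 W m⁻².
Planck response: λ_P = 4σT_e³ = 4·5.67×10⁻⁸·(274.2)³ = 4.677 W m⁻²/K.
ΔT₀ = ΔF/λ_P = -7.580/4.677 = -1.62 K.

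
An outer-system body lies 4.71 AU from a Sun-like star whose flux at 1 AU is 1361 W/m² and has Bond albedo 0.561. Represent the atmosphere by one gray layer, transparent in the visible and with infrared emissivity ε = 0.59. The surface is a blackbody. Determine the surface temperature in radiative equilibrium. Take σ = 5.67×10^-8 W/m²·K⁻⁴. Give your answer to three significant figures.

By the inverse-square law, S = 1361/4.71² = 61.35 W/m².
At the top of the atmosphere, σT_e⁴ = S(1−α)/4 = 6.733 W/m², giving T_e = 104.4 K.
For a single slab of emissivity ε, T_s⁴ = 2T_e⁴/(2−ε); thus T_s = 104.4·(1.418)^(1/4) = 113.9 K.

114 K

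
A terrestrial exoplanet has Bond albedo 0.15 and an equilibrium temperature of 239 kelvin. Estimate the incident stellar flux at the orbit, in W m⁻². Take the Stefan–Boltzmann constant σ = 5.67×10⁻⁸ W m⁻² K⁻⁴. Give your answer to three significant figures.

871 W m⁻²

From S(1−α)/4 = σT⁴: S = 4σT⁴/(1−α).
σT⁴ = 5.67×10⁻⁸·(239)⁴ = 185.0 W m⁻².
So S = 4×185.0/(1−0.15) = 870.6 W m⁻².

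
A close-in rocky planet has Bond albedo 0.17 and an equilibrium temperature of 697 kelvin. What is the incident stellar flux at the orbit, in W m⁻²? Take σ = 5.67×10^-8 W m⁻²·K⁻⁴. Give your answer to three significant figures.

64500 W m⁻²

From S(1−α)/4 = σT⁴: S = 4σT⁴/(1−α).
σT⁴ = 5.67×10⁻⁸·(697)⁴ = 13380 W m⁻².
S = 4·13380/0.83 = 64490 W m⁻².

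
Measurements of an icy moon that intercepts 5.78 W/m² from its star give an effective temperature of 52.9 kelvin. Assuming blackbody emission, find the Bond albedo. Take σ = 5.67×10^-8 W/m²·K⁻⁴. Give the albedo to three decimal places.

0.693

Energy balance: S(1−α)/4 = σT⁴, so 1−α = 4σT⁴/S.
4σT⁴ = 4·5.67×10⁻⁸·(52.9)⁴ = 1.776 W/m².
Hence α = 1 − 1.776/5.780 = 0.6927.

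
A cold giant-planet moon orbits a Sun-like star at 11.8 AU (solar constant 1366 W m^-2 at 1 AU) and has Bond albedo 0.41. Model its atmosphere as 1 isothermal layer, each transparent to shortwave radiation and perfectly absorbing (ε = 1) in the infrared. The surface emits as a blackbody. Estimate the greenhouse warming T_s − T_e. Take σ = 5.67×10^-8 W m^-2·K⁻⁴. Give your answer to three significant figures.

13.4 kelvin

By the inverse-square law, S = 1366/11.8² = 9.810 W m^-2.
The effective emission temperature is T_e = [S(1−α)/(4σ)]^¼ = 71.08 K.
T_s = (N+1)^(1/4)·T_e = 84.52 K.
Warming: T_s − T_e = 13.45 K.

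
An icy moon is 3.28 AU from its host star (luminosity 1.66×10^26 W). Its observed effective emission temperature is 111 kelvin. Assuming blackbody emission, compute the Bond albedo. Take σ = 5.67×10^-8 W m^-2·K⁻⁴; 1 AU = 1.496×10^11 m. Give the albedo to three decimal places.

0.372

Orbital distance: d = 3.28 AU = 4.907×10^11 m.
Spreading L over a sphere of radius d: S = 1.66×10^26/(4π·4.91×10^11²) = 54.86 W m^-2.
From σT⁴ = S(1−α)/4 we invert for α: 1−α = 4σT⁴/S.
σT⁴ = 8.607 W m^-2, so 4σT⁴ = 34.43 W m^-2.
Hence α = 1 − 34.43/54.86 = 0.3725.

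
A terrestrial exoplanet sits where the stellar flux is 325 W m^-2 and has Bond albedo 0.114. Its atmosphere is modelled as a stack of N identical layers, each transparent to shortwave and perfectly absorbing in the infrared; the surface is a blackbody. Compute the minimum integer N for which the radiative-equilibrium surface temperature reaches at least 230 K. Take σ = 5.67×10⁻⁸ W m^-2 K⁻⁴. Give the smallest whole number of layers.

2

OLR = S(1−α)/4 = 71.99 W m^-2; the top layer radiates at T_e = 188.8 K.
Need (N+1)T_e⁴ ≥ T_s⁴, i.e. N+1 ≥ (230/188.8)⁴ = 2.204.
The minimum whole number is N = 2.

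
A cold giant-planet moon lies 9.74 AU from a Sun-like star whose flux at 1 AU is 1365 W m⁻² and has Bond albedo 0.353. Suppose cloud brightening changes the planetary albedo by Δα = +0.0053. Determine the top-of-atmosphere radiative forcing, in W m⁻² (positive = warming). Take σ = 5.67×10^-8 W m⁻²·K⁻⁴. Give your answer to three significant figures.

Flux at the orbit: S = 1365/(9.74)² = 14.39 W m⁻².
The change in absorbed flux is Δ[S(1−α)/4] = −SΔα/4 = -0.01906 W m⁻².

-0.0191 W m⁻²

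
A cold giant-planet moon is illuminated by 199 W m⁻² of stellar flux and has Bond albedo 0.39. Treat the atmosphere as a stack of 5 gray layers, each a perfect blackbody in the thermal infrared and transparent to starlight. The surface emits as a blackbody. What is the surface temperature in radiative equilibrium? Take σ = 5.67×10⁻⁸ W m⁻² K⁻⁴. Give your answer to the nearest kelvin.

238 K

The effective emission temperature is T_e = [S(1−α)/(4σ)]^¼ = 152.1 K.
With N = 5 opaque layers, T_s = (N+1)^(1/4)·T_e = 6^(1/4)·152.1 = 238.1 K.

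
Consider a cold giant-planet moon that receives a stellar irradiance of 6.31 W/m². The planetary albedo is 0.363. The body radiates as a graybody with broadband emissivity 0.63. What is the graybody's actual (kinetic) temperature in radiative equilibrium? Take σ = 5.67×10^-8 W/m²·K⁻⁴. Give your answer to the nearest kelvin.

73 kelvin

Absorbed flux (global mean): S(1−α)/4 = 6.310·0.637/4 = 1.005 W/m².
Equating to εσT⁴ with ε = 0.63: T = (1.005/0.63σ)^(1/4) = 72.83 K.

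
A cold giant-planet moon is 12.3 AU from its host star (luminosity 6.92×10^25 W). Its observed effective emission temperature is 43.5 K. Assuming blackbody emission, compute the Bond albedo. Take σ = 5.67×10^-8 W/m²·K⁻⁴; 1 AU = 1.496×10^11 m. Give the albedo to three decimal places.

0.501

d = 12.3 × 1.496×10^11 m = 1.840×10^12 m.
Flux at the orbit: S = L/(4πd²) = 6.92×10^25/(4π·(1.84×10^12)²) = 1.626 W/m².
From σT⁴ = S(1−α)/4 we invert for α: 1−α = 4σT⁴/S.
4σT⁴ = 4·5.67×10⁻⁸·(43.5)⁴ = 0.8121 W/m².
Hence α = 1 − 0.8121/1.626 = 0.5007.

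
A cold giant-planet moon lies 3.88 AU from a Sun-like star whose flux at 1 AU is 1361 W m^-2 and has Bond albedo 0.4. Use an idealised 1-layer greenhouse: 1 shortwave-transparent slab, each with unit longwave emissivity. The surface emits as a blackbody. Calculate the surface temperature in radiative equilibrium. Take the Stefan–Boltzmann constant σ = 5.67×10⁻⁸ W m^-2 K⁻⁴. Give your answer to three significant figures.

148 K

Irradiance scales as 1/d², so S = 1361 W m^-2 × (1/3.88)² = 90.41 W m^-2.
OLR = S(1−α)/4 = 13.56 W m^-2; the top layer radiates at T_e = 124.4 K.
For an N-layer opaque stack, T_s⁴ = (N+1)T_e⁴, hence T_s = (2)^(1/4)×124.4 K = 147.9 K.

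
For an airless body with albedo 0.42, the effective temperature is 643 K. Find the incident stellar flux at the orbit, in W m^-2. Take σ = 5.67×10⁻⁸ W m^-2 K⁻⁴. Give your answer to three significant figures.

Invert the energy balance for S: S = 4σT⁴/(1−α).
σT⁴ = 5.67×10⁻⁸·(643)⁴ = 9692 W m^-2.
So S = 4×9692/(1−0.42) = 66840 W m^-2.

66800 W m^-2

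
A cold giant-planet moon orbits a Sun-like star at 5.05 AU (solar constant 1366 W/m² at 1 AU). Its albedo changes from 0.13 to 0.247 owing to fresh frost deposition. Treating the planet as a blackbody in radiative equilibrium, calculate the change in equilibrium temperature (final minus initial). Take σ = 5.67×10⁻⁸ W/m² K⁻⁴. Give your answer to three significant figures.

-4.25 K

Irradiance scales as 1/d², so S = 1366 W/m² × (1/5.05)² = 53.56 W/m².
Initial: T₁ = [S(1−0.13)/(4σ)]^(1/4) = 119.7 K.
Final:   T₂ = [S(1−0.247)/(4σ)]^(1/4) = 115.5 K.
Change: 115.5 − 119.7 = -4.246 K.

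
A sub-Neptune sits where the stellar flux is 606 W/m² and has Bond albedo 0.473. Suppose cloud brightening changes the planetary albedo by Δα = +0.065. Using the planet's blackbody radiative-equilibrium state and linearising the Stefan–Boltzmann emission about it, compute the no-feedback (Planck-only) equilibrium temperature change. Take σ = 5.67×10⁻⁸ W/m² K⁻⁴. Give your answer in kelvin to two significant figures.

-6.0 kelvin

Unperturbed T_e = [606.0·(1−0.473)/(4σ)]^¼ = 193.7 K.
The change in absorbed flux is Δ[S(1−α)/4] = −SΔα/4 = -9.848 W/m².
Planck response: λ_P = 4σT_e³ = 4·5.67×10⁻⁸·(193.7)³ = 1.649 W/m²/K.
Hence the no-feedback warming is ΔF/(4σT_e³) = -5.97 K.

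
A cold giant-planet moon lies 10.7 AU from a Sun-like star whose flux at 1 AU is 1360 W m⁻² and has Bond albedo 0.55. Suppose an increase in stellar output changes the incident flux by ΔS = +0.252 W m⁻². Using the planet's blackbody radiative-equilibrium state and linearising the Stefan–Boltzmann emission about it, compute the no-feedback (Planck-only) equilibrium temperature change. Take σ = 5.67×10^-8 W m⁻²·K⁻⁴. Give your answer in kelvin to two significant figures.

0.37 K

By the inverse-square law, S = 1360/10.7² = 11.88 W m⁻².
The baseline emission temperature is T_e = 69.68 K.
Only a fraction (1−α) is absorbed and it's spread over 4πR², so ΔF = (1−α)ΔS/4 = 0.02835 W m⁻².
Planck response: λ_P = 4σT_e³ = 4·5.67×10⁻⁸·(69.68)³ = 0.07672 W m⁻²/K.
ΔT₀ = ΔF/λ_P = 0.02835/0.07672 = 0.370 K.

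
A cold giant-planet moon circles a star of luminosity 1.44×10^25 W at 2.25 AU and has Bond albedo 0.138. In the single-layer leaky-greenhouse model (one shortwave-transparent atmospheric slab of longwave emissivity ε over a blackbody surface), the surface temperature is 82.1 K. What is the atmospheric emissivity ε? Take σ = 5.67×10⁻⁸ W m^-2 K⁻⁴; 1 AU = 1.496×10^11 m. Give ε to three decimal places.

0.308

Orbital distance: d = 2.25 AU = 3.366×10^11 m.
Spreading L over a sphere of radius d: S = 1.44×10^25/(4π·3.37×10^11²) = 10.11 W m^-2.
TOA balance gives T_e = 78.74 K.
Inverting T_s⁴ = 2T_e⁴/(2−ε): (T_e/T_s)⁴ = 0.8461, so ε = 2(1 − 0.8461) = 0.3078.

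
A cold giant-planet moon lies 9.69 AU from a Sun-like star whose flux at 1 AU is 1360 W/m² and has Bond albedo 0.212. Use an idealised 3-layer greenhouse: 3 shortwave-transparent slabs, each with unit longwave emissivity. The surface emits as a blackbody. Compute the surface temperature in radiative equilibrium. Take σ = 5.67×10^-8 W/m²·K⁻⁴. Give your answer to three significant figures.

119 K

By the inverse-square law, S = 1360/9.69² = 14.48 W/m².
Top-of-atmosphere balance: σT_e⁴ = S(1−α)/4 = 2.853 W/m² → T_e = 84.23 K.
For an N-layer opaque stack, T_s⁴ = (N+1)T_e⁴, hence T_s = (4)^(1/4)×84.23 K = 119.1 K.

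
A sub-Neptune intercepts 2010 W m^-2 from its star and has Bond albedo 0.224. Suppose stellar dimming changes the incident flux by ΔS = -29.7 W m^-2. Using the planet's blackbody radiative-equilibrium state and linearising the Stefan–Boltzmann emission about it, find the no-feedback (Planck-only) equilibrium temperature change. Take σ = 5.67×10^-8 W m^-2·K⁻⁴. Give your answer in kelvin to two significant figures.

-1.1 K

The baseline emission temperature is T_e = 288.0 K.
TOA radiative forcing: ΔF = (1−α)ΔS/4 = 0.776·(-29.7)/4 = -5.762 W m^-2.
Linearising σT⁴ gives d(σT⁴)/dT = 4σT_e³ = 5.416 W m^-2 per K.
ΔT₀ = ΔF/λ_P = -5.762/5.416 = -1.06 K.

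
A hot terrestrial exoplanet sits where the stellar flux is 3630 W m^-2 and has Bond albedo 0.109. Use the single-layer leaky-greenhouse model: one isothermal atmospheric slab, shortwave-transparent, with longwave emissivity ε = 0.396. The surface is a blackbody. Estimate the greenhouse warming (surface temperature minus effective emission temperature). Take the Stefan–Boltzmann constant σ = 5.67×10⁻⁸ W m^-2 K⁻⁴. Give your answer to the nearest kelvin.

Effective emission temperature (TOA balance): σT_e⁴ = S(1−α)/4 = 808.6 W m^-2 → T_e = 345.6 K.
Surface balance with a leaky layer gives σT_s⁴ = σT_e⁴·2/(2−ε), so T_s = T_e·[2/(2−0.396)]^(1/4) = 365.2 K.
The atmosphere warms the surface by 19.60 K.

20 K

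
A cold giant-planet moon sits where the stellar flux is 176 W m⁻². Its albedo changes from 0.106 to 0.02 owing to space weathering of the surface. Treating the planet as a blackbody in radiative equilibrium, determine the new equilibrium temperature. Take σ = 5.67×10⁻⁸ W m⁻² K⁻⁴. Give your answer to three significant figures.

166 K

New equilibrium: T₂ = [(1−0.02)·176.0/(4σ)]^(1/4) = 166.1 K.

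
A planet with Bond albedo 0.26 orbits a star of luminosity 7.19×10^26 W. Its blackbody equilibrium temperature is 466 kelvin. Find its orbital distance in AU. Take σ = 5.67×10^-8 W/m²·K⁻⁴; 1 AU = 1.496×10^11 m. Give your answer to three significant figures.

0.421 AU

Required flux: S = 4σT⁴/(1−α) = 14450 W/m².
S = L/(4πd²) → d = √(L/4πS) = √(7.19×10^26/(4π·14450)) = 6.292×10^10 m = 0.4206 AU.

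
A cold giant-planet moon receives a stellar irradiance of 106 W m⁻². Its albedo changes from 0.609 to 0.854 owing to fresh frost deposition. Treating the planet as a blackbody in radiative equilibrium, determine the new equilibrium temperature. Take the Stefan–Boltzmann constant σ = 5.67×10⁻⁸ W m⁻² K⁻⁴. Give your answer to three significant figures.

T₂ = [S(1−α₂)/(4σ)]^(1/4) = [106.0·0.146/(4σ)]^(1/4) = 90.89 K.

90.9 K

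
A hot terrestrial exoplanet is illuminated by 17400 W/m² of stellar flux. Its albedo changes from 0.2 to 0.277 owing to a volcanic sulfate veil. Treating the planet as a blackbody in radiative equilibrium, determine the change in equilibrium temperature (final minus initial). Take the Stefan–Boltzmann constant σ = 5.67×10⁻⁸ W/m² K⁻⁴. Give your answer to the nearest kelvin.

-12 K

Initial: T₁ = [S(1−0.2)/(4σ)]^(1/4) = 497.7 K.
After:  T₂ = [17400·0.723/(4σ)]^(1/4) = 485.3 K.
Change: 485.3 − 497.7 = -12.44 K.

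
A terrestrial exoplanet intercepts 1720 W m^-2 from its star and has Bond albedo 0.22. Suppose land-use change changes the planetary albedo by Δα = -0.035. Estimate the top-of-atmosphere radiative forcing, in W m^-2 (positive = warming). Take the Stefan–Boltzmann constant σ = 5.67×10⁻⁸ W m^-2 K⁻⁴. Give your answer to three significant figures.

15.1 W m^-2

TOA radiative forcing: ΔF = −S·Δα/4 = −1720·(-0.035)/4 = 15.05 W m^-2.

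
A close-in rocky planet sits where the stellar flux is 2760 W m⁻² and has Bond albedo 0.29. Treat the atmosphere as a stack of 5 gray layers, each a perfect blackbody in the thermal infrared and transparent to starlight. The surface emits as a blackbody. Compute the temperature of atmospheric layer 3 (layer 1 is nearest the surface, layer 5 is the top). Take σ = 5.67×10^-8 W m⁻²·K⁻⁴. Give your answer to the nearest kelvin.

OLR = S(1−α)/4 = 489.9 W m⁻²; the top layer radiates at T_e = 304.9 K.
In the N-layer model, layer k (counted from the surface) has T_k = (N+1−k)^(1/4)·T_e.
T_3 = (3)^(1/4)·304.9 = 401.2 K.

401 K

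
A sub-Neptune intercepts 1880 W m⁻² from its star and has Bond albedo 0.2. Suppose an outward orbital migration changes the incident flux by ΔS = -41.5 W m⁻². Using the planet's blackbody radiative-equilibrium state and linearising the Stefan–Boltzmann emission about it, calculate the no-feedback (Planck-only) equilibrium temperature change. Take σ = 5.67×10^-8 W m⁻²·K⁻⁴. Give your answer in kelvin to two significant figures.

-1.6 K

Reference equilibrium: T_e = [S(1−α)/(4σ)]^(1/4) = 285.4 K.
ΔF = Δ[S(1−α)]/4 = (1−0.2)·-41.5/4 = -8.300 W m⁻².
Linearising σT⁴ gives d(σT⁴)/dT = 4σT_e³ = 5.270 W m⁻² per K.
ΔT₀ = ΔF/λ_P = -8.300/5.270 = -1.57 K.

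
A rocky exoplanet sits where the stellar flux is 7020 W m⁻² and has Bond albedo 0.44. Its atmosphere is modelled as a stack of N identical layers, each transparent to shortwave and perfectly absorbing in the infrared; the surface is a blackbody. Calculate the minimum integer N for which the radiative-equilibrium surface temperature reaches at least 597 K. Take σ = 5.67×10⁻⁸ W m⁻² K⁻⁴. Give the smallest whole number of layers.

7

Top-of-atmosphere balance: σT_e⁴ = S(1−α)/4 = 982.8 W m⁻² → T_e = 362.8 K.
T_s = (N+1)^(1/4)·T_e ≥ 597 K requires N+1 ≥ (T_s/T_e)⁴ = (597/362.8)⁴ = 7.329.
Rounding up, N = 7.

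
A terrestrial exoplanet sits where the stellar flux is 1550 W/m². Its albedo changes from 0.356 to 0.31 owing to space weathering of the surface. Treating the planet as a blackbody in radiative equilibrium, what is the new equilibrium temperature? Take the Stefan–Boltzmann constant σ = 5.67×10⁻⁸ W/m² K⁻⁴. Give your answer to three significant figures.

262 kelvin

With the new albedo, S(1−α₂)/4 = 267.4 W/m², so T₂ = 262.1 K.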